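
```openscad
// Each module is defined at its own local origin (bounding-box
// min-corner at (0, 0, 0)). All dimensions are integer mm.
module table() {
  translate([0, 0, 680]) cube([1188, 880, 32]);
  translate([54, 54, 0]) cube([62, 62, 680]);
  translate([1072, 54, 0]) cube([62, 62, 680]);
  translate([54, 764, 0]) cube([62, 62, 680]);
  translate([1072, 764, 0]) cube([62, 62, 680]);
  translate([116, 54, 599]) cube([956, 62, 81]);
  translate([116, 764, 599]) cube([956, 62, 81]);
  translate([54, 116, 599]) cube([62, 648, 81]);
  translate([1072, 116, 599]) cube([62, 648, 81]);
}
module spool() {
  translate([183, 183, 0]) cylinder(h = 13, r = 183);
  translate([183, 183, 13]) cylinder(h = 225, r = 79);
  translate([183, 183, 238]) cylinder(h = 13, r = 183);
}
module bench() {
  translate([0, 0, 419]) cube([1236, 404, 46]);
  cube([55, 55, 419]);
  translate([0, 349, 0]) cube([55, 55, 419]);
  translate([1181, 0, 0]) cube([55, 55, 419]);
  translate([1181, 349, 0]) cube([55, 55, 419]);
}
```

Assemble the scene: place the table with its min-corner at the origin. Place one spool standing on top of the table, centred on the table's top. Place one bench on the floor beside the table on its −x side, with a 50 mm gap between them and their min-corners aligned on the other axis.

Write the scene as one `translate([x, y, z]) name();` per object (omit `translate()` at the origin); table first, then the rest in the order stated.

table();
translate([411, 257, 712]) spool();
translate([-1286, 0, 0]) bench();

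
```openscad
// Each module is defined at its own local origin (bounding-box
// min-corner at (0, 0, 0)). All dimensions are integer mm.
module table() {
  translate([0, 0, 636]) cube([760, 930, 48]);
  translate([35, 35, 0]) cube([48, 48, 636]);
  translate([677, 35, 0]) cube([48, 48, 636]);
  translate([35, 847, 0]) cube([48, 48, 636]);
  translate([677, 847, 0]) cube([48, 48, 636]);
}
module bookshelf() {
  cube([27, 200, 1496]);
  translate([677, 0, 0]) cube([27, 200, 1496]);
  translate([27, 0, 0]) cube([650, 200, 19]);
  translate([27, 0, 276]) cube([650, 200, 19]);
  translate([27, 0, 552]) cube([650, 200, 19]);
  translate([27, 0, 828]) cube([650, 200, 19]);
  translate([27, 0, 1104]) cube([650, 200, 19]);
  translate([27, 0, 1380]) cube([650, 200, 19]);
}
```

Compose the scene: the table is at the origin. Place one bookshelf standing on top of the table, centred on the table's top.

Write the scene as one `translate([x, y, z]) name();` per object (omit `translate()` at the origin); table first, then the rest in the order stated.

table();
translate([28, 365, 684]) bookshelf();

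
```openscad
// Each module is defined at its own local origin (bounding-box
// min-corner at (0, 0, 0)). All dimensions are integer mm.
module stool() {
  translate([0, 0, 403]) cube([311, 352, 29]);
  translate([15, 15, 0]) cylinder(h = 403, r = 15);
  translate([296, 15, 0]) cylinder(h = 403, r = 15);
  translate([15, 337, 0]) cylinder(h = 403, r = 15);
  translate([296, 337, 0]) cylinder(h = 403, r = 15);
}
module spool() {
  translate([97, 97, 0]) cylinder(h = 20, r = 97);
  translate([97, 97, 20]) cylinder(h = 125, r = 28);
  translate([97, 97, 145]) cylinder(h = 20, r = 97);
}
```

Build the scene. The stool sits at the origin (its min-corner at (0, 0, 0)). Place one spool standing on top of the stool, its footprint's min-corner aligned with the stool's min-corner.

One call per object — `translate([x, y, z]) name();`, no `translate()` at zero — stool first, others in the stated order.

stool();
translate([0, 0, 432]) spool();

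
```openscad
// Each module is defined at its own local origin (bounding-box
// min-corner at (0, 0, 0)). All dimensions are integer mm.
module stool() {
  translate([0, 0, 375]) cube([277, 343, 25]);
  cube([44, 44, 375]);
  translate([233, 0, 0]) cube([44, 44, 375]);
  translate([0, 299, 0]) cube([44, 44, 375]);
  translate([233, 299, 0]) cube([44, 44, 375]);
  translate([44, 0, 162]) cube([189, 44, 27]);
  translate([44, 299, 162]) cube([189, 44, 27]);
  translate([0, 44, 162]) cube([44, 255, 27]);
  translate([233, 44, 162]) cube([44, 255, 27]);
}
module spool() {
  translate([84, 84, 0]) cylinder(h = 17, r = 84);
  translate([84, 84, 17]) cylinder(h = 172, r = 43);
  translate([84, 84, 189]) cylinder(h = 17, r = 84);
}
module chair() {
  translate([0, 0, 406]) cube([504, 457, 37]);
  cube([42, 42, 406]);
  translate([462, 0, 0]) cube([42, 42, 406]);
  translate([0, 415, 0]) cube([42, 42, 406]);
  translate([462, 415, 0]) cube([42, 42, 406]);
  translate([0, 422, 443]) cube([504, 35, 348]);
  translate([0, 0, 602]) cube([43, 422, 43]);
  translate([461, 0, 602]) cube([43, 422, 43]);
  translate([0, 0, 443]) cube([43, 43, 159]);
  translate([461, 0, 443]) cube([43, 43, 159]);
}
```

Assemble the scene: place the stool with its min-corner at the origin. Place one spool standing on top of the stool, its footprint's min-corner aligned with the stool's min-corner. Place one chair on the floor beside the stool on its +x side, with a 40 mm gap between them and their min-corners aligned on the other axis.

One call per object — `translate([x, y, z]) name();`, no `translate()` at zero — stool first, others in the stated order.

stool();
translate([0, 0, 400]) spool();
translate([317, 0, 0]) chair();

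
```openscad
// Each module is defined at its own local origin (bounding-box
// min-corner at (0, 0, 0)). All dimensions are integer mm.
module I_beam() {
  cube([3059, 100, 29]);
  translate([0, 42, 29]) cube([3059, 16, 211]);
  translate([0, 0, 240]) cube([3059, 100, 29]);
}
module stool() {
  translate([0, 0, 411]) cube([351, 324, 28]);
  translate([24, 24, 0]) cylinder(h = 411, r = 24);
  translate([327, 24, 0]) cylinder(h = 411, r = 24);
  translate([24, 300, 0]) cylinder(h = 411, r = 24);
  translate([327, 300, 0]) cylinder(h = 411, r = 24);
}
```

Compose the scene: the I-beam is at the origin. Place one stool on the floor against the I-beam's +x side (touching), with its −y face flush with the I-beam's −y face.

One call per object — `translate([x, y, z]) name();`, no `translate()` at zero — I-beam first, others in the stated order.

I_beam();
translate([3059, 0, 0]) stool();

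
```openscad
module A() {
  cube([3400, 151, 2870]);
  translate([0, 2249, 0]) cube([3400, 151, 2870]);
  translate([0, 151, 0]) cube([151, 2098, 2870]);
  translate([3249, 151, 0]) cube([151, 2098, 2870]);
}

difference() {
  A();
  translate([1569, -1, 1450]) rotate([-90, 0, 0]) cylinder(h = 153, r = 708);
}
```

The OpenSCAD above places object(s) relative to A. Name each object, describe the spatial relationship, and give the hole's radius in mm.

A is a house frame. The house frame has a circular hole through its front wall. The hole's radius is 708 mm.

The subtracted cylinder has r = 708 mm.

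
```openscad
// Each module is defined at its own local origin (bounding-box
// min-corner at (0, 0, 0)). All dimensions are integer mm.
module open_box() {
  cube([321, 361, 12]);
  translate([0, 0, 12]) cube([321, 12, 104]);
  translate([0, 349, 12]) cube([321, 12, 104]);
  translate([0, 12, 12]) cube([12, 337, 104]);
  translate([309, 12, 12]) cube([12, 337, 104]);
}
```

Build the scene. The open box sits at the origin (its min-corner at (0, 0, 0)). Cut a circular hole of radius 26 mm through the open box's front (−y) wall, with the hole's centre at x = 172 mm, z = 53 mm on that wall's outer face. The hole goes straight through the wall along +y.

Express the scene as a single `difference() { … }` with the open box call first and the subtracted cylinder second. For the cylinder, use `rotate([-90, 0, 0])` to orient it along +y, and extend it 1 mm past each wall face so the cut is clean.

difference() {
  open_box();
  translate([172, -1, 53]) rotate([-90, 0, 0]) cylinder(h = 14, r = 26);
}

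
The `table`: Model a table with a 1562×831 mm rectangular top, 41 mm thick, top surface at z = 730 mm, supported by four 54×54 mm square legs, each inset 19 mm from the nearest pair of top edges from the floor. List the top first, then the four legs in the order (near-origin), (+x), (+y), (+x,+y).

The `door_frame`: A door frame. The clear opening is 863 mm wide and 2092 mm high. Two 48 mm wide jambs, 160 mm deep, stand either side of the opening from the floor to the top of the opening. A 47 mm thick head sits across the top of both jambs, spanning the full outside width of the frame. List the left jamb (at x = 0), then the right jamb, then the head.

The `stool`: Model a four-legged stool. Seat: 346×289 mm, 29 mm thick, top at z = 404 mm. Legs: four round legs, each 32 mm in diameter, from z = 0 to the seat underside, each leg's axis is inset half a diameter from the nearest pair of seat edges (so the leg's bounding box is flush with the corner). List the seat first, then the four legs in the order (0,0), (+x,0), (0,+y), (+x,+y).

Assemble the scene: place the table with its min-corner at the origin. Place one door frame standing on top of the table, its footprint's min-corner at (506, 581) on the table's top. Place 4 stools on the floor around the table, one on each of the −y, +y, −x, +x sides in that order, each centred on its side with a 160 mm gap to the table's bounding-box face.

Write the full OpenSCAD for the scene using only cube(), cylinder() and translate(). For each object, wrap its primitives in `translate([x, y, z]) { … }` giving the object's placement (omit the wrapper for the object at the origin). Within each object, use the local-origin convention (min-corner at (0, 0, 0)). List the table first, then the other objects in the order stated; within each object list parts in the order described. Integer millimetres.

translate([0, 0, 689]) cube([1562, 831, 41]);
translate([19, 19, 0]) cube([54, 54, 689]);
translate([1489, 19, 0]) cube([54, 54, 689]);
translate([19, 758, 0]) cube([54, 54, 689]);
translate([1489, 758, 0]) cube([54, 54, 689]);
translate([506, 581, 730]) {
  cube([48, 160, 2092]);
  translate([911, 0, 0]) cube([48, 160, 2092]);
  translate([0, 0, 2092]) cube([959, 160, 47]);
}
translate([608, -449, 0]) {
  translate([0, 0, 375]) cube([346, 289, 29]);
  translate([16, 16, 0]) cylinder(h = 375, r = 16);
  translate([330, 16, 0]) cylinder(h = 375, r = 16);
  translate([16, 273, 0]) cylinder(h = 375, r = 16);
  translate([330, 273, 0]) cylinder(h = 375, r = 16);
}
translate([608, 991, 0]) {
  translate([0, 0, 375]) cube([346, 289, 29]);
  translate([16, 16, 0]) cylinder(h = 375, r = 16);
  translate([330, 16, 0]) cylinder(h = 375, r = 16);
  translate([16, 273, 0]) cylinder(h = 375, r = 16);
  translate([330, 273, 0]) cylinder(h = 375, r = 16);
}
translate([-506, 271, 0]) {
  translate([0, 0, 375]) cube([346, 289, 29]);
  translate([16, 16, 0]) cylinder(h = 375, r = 16);
  translate([330, 16, 0]) cylinder(h = 375, r = 16);
  translate([16, 273, 0]) cylinder(h = 375, r = 16);
  translate([330, 273, 0]) cylinder(h = 375, r = 16);
}
translate([1722, 271, 0]) {
  translate([0, 0, 375]) cube([346, 289, 29]);
  translate([16, 16, 0]) cylinder(h = 375, r = 16);
  translate([330, 16, 0]) cylinder(h = 375, r = 16);
  translate([16, 273, 0]) cylinder(h = 375, r = 16);
  translate([330, 273, 0]) cylinder(h = 375, r = 16);
}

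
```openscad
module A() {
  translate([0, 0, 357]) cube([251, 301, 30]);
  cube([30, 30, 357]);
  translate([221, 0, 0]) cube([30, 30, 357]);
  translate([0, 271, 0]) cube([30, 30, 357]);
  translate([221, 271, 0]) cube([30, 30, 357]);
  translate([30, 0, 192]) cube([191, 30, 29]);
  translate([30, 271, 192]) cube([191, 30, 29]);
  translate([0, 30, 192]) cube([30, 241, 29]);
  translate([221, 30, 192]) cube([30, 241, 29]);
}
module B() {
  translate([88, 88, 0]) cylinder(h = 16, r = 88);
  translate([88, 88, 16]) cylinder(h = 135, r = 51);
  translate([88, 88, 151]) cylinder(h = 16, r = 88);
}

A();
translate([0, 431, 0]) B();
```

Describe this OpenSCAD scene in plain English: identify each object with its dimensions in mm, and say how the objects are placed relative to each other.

A is a four-legged stool. The seat is 251×301 mm, 30 mm thick, top at z = 387 mm. It stands on four square legs, each 30×30 mm in cross-section, from z = 0 to the seat underside, each flush with a corner of the seat. Four stretchers, 30 mm wide and 29 mm tall, connect adjacent legs with their undersides at z = 192 mm, each running between the inner faces of the legs it joins and aligned with the legs' outer faces on the other axis.

B is a spool: two coaxial disc flanges of radius 88 mm and thickness 16 mm, joined by a core cylinder of radius 51 mm and height 135 mm. The lower flange rests on z = 0 and the three cylinders share a vertical axis.

The spool is on the floor beside the stool on its +y side.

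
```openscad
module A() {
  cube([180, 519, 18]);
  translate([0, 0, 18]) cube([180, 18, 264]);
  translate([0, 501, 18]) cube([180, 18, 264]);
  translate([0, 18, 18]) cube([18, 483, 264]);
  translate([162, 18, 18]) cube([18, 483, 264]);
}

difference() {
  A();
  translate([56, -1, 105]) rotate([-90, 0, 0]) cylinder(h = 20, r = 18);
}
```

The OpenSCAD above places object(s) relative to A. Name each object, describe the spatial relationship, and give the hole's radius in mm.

The subtracted cylinder has r = 18 mm.

A is an open box. The open box has a circular hole through its front wall. The hole's radius is 18 mm.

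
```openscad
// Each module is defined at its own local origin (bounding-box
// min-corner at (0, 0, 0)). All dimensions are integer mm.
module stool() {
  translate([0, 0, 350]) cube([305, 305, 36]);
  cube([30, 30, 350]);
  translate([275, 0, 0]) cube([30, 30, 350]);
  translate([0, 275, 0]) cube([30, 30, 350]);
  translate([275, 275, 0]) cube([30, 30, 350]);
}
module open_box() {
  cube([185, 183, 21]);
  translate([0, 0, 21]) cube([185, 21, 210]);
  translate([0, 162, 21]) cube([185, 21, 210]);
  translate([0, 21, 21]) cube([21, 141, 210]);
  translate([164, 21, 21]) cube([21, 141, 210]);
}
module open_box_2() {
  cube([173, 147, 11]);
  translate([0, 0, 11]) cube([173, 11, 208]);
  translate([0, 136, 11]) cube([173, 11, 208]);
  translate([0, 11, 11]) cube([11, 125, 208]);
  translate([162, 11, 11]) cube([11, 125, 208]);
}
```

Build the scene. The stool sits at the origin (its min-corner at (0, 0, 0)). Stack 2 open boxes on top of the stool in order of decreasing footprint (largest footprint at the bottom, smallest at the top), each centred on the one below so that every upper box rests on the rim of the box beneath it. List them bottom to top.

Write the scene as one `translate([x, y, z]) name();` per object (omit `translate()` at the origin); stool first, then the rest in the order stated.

stool();
translate([60, 61, 386]) open_box();
translate([66, 79, 617]) open_box_2();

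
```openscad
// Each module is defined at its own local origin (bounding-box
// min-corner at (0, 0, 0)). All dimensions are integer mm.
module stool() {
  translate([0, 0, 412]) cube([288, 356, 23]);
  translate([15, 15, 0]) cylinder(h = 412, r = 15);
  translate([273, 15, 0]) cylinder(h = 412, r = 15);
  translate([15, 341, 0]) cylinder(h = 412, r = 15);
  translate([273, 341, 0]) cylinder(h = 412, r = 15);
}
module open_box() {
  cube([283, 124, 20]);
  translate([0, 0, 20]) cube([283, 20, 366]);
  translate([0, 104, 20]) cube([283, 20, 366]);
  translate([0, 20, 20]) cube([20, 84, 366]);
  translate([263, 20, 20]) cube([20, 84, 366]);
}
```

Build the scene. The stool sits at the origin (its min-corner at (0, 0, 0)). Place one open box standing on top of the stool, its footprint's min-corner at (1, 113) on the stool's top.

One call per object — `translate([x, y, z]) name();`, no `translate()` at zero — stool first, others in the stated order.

stool();
translate([1, 113, 435]) open_box();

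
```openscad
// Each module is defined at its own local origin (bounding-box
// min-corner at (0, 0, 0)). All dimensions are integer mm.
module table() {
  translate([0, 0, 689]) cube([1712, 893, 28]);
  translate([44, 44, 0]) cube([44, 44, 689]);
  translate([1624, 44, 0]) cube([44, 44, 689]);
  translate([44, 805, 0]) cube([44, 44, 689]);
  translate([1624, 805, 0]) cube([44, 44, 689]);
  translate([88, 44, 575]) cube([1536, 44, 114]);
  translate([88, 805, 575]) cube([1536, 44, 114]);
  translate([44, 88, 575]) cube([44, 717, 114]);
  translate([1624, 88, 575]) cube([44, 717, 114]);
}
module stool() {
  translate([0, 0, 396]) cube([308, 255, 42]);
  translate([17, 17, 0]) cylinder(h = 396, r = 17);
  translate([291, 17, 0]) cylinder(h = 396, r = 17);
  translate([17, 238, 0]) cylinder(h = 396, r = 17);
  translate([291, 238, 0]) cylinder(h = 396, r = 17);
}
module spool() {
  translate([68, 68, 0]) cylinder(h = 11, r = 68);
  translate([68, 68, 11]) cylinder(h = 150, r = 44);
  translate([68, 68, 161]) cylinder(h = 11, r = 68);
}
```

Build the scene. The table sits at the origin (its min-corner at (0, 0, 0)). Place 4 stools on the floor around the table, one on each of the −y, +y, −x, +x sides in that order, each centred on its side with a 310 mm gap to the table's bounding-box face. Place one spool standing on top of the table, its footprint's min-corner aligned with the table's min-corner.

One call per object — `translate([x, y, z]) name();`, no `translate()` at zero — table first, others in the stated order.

table();
translate([702, -565, 0]) stool();
translate([702, 1203, 0]) stool();
translate([-618, 319, 0]) stool();
translate([2022, 319, 0]) stool();
translate([0, 0, 717]) spool();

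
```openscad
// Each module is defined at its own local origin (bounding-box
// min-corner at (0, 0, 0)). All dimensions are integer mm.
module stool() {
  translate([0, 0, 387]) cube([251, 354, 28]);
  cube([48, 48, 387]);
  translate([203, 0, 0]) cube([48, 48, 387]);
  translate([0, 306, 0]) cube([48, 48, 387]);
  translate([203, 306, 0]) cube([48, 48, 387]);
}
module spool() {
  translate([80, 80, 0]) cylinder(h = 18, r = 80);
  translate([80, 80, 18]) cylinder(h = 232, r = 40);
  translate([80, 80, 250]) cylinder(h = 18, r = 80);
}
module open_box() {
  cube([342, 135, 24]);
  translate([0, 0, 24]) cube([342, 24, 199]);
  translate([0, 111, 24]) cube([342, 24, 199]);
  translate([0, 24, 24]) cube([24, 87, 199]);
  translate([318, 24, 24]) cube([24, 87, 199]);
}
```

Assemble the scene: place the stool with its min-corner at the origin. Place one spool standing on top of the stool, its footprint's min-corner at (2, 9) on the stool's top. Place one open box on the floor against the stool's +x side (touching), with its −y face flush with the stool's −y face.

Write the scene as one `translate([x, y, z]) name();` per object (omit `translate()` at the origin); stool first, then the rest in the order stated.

stool();
translate([2, 9, 415]) spool();
translate([251, 0, 0]) open_box();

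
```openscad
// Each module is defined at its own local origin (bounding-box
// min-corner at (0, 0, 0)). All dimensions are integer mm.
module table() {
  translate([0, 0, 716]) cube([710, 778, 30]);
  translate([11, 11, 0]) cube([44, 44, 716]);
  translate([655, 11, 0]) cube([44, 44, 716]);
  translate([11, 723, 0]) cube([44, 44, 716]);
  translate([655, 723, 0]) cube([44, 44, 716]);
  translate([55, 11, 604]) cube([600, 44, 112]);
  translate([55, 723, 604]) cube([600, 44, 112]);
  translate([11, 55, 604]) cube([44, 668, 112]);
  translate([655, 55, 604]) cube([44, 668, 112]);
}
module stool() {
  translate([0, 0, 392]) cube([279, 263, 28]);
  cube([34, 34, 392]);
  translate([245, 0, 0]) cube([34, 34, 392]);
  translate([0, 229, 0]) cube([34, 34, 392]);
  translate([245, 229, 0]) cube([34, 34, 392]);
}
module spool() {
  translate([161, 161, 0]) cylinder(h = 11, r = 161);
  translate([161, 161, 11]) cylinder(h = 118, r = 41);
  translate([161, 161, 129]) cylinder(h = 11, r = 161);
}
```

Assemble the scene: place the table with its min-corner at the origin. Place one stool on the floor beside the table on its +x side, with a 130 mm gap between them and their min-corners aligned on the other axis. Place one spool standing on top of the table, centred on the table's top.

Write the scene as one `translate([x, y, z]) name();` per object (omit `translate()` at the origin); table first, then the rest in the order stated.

table();
translate([840, 0, 0]) stool();
translate([194, 228, 746]) spool();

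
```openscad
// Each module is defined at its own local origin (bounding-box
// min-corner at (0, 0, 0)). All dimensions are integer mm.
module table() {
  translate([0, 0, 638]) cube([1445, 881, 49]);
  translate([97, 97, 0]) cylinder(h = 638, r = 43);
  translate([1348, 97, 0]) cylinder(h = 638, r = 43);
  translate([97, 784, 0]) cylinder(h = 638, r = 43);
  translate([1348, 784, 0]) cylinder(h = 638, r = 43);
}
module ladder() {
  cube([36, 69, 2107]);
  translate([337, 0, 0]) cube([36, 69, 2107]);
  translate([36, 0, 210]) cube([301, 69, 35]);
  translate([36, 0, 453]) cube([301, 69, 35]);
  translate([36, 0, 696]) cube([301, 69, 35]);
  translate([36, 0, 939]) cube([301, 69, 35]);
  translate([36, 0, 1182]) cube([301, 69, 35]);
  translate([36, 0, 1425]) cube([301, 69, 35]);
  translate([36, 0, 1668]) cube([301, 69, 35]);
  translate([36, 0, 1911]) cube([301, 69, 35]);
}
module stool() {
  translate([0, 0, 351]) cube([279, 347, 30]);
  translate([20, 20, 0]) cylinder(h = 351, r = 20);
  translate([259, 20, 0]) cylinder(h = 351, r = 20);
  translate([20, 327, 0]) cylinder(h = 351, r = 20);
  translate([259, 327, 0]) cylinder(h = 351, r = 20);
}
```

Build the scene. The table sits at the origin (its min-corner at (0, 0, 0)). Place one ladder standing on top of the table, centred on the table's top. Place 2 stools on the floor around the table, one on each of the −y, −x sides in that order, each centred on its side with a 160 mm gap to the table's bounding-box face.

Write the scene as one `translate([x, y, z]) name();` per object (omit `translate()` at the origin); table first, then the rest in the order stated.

table();
translate([536, 406, 687]) ladder();
translate([583, -507, 0]) stool();
translate([-439, 267, 0]) stool();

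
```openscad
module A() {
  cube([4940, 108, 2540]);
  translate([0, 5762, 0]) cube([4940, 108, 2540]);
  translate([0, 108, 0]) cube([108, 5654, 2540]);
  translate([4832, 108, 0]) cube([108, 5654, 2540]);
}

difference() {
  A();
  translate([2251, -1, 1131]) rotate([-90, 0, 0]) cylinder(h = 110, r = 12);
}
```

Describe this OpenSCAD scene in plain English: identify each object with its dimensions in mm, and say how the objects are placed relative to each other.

A is a box-shaped house frame (walls only): outside footprint 4940×5870 mm, wall height 2540 mm, wall thickness 108 mm. The two y-facing walls run the full x-width; the two x-facing walls fit between the inner faces of the y-facing walls.

The house frame has a circular hole of radius 12 mm through its front wall, centred at (x = 2251, z = 1131).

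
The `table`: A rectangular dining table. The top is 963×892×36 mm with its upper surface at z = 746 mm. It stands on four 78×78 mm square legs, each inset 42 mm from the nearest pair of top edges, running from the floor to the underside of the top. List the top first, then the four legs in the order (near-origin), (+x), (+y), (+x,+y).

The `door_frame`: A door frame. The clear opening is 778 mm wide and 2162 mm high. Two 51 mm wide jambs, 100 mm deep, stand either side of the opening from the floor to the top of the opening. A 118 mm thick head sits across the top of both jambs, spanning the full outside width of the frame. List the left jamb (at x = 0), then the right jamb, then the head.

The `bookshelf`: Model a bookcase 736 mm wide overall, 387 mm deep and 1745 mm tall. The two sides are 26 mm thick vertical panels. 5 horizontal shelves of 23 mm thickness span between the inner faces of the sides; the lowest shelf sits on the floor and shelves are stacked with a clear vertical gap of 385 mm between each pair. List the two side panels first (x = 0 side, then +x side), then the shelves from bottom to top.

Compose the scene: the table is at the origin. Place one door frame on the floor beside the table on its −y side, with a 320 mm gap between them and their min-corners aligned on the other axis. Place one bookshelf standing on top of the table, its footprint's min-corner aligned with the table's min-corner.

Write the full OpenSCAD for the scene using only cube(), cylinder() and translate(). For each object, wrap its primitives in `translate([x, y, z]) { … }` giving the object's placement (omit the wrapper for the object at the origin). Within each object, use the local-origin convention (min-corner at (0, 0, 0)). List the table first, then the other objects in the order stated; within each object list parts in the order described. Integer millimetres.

translate([0, 0, 710]) cube([963, 892, 36]);
translate([42, 42, 0]) cube([78, 78, 710]);
translate([843, 42, 0]) cube([78, 78, 710]);
translate([42, 772, 0]) cube([78, 78, 710]);
translate([843, 772, 0]) cube([78, 78, 710]);
translate([0, -420, 0]) {
  cube([51, 100, 2162]);
  translate([829, 0, 0]) cube([51, 100, 2162]);
  translate([0, 0, 2162]) cube([880, 100, 118]);
}
translate([0, 0, 746]) {
  cube([26, 387, 1745]);
  translate([710, 0, 0]) cube([26, 387, 1745]);
  translate([26, 0, 0]) cube([684, 387, 23]);
  translate([26, 0, 408]) cube([684, 387, 23]);
  translate([26, 0, 816]) cube([684, 387, 23]);
  translate([26, 0, 1224]) cube([684, 387, 23]);
  translate([26, 0, 1632]) cube([684, 387, 23]);
}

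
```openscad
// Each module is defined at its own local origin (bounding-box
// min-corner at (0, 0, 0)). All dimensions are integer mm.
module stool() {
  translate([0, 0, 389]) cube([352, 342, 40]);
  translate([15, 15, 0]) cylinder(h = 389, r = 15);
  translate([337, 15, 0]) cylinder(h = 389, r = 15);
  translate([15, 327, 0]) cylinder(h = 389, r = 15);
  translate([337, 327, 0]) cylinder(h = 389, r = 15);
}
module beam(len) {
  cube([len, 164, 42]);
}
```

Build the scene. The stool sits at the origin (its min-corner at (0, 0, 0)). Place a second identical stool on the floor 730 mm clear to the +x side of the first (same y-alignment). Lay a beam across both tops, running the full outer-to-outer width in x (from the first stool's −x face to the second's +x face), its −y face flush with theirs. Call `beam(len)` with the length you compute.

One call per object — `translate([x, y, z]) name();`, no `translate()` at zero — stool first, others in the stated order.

stool();
translate([1082, 0, 0]) stool();
translate([0, 0, 429]) beam(1434);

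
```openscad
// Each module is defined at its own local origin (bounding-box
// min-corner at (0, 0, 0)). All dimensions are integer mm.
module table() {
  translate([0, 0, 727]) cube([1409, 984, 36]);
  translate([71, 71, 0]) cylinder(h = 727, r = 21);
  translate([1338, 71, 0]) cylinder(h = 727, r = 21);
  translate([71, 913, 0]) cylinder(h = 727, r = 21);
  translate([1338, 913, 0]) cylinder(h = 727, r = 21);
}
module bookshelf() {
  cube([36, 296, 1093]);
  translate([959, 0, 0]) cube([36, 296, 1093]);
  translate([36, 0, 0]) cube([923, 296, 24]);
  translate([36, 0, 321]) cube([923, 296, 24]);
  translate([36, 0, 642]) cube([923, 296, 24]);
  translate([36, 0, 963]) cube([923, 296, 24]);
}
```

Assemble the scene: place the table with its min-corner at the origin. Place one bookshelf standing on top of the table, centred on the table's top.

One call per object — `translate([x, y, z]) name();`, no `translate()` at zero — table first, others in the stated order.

table();
translate([207, 344, 763]) bookshelf();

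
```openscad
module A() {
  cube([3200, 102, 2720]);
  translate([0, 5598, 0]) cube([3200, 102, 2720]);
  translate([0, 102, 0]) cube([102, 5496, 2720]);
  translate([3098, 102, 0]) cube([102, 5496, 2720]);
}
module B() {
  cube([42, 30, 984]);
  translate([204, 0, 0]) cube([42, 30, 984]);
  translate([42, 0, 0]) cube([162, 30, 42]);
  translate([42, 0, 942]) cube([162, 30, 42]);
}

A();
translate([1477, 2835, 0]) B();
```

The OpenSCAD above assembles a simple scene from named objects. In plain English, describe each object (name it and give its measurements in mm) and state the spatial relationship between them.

A is the wall frame of a small rectangular building: four walls, each 2720 mm tall and 102 mm thick, enclosing a footprint 3200 mm (x) by 5700 mm (y) outside-to-outside, with no floor or roof. The front and back walls (the −y and +y sides) span the full width; the two side walls fit between them.

B is a rectangular picture frame lying in the x–z plane (depth along y). The opening is 162 mm wide (x) by 900 mm tall (z), surrounded by a border 42 mm wide on all four sides. The frame is 30 mm deep and is made of two full-height vertical stiles with two horizontal rails fitted between them.

The picture frame sits inside the house frame, centred.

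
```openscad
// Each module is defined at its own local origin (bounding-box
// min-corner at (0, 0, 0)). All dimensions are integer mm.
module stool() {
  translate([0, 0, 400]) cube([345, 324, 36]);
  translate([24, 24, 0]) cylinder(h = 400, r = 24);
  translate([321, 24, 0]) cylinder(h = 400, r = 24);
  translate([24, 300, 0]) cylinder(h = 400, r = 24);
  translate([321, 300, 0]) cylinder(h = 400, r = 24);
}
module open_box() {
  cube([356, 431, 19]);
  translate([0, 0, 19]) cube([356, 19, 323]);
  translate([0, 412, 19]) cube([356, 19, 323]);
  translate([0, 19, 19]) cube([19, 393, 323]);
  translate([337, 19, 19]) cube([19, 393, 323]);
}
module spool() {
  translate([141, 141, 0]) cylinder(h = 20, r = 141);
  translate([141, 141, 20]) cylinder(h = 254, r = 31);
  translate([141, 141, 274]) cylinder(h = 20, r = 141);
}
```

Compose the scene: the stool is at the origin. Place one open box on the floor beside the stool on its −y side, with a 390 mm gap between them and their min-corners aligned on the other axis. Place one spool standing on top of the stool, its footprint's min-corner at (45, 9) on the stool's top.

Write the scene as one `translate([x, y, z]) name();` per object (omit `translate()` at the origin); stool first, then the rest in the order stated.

stool();
translate([0, -821, 0]) open_box();
translate([45, 9, 436]) spool();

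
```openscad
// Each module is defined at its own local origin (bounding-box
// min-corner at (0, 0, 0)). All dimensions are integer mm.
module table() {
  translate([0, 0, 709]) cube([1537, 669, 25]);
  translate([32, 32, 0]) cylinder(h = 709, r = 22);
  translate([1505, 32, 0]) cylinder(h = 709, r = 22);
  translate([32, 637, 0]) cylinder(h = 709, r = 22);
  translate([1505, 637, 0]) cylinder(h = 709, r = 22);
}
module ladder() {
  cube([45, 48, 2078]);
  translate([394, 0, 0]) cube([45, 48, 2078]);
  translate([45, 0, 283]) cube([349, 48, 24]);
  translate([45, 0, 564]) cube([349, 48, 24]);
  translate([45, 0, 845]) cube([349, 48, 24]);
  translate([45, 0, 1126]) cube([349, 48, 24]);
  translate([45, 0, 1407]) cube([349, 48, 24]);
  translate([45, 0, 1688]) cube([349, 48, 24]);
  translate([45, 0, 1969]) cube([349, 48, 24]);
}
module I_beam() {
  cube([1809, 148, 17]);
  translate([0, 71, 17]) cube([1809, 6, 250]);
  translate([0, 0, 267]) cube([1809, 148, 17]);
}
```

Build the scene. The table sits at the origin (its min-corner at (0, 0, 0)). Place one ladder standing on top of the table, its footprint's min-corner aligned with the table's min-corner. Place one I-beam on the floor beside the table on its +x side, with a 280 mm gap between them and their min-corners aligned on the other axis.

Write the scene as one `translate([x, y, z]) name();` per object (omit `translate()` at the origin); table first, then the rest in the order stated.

table();
translate([0, 0, 734]) ladder();
translate([1817, 0, 0]) I_beam();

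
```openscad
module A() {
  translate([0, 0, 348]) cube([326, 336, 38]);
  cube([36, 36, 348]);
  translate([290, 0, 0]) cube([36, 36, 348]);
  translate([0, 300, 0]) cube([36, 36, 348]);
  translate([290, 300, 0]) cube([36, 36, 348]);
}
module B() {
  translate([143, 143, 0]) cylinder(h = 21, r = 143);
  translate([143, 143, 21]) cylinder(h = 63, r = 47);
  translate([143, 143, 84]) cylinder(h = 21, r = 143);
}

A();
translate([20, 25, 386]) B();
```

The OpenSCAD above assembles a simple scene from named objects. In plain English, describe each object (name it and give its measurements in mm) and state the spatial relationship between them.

A is a four-legged stool. The seat is 326×336 mm, 38 mm thick, top at z = 386 mm. It stands on four square legs, each 36×36 mm in cross-section, from z = 0 to the seat underside, each flush with a corner of the seat.

B is a spool: two coaxial disc flanges of radius 143 mm and thickness 21 mm, joined by a core cylinder of radius 47 mm and height 63 mm. The lower flange rests on z = 0 and the three cylinders share a vertical axis.

The spool is on top of the stool, centred.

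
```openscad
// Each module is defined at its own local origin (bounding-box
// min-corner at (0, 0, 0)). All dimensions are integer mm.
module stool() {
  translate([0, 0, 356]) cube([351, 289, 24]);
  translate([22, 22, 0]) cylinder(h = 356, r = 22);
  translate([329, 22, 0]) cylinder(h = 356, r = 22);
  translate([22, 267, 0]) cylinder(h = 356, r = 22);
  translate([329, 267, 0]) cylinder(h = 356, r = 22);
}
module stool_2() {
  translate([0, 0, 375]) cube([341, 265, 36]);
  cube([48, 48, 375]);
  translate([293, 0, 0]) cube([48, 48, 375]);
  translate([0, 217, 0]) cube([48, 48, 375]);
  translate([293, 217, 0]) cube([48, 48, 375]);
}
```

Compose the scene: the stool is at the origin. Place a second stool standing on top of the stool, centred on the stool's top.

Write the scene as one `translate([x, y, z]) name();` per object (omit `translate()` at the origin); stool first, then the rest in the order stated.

stool();
translate([5, 12, 380]) stool_2();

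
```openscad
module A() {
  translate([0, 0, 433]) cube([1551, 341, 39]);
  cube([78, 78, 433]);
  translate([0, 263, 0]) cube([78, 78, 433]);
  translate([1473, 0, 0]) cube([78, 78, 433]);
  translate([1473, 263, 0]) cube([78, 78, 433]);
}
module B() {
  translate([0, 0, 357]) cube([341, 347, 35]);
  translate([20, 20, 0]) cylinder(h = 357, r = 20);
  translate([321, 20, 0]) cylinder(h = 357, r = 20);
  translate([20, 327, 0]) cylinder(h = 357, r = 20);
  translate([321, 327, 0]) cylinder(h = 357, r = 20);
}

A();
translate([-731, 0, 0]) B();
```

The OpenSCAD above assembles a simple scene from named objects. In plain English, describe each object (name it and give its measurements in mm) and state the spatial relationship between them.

A is a long wooden bench with a 1551 mm (x) × 341 mm (y) seat, 39 mm thick, its top surface 472 mm above the floor. Four 78 mm square legs at the seat corners, flush with the edges, run from z = 0 to the seat underside.

B is a four-legged stool. The seat is a 341×347×35 mm slab whose top surface is at z = 392 mm; four round legs, each 40 mm in diameter, run from the floor (z = 0) to the underside of the seat, each leg's axis is inset half a diameter from the nearest pair of seat edges (so the leg's bounding box is flush with the corner).

The stool is on the floor beside the bench on its −x side.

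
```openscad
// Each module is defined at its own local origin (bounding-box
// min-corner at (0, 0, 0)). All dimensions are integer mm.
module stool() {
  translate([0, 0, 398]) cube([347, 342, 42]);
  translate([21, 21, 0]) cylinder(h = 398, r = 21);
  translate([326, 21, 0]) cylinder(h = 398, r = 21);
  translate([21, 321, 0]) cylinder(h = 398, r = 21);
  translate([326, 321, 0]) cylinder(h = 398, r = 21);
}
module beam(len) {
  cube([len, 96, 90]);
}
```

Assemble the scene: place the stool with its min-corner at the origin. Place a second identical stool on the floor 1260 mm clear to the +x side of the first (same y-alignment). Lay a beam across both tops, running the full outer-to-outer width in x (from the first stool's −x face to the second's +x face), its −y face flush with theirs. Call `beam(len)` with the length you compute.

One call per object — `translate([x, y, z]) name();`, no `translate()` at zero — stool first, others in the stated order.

stool();
translate([1607, 0, 0]) stool();
translate([0, 0, 440]) beam(1954);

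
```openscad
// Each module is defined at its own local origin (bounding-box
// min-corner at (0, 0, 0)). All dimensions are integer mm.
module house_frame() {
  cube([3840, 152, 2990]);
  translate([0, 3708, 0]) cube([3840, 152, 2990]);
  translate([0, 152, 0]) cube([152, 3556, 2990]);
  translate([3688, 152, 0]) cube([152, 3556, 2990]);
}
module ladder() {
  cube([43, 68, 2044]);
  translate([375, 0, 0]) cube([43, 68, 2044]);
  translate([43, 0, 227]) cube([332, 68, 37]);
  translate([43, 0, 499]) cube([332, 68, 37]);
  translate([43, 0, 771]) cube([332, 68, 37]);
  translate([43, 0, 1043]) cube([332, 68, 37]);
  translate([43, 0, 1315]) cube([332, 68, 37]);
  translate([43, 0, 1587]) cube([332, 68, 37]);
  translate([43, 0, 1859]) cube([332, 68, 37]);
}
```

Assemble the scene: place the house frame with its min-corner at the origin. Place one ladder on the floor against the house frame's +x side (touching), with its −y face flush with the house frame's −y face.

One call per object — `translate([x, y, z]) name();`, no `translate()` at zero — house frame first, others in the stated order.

house_frame();
translate([3840, 0, 0]) ladder();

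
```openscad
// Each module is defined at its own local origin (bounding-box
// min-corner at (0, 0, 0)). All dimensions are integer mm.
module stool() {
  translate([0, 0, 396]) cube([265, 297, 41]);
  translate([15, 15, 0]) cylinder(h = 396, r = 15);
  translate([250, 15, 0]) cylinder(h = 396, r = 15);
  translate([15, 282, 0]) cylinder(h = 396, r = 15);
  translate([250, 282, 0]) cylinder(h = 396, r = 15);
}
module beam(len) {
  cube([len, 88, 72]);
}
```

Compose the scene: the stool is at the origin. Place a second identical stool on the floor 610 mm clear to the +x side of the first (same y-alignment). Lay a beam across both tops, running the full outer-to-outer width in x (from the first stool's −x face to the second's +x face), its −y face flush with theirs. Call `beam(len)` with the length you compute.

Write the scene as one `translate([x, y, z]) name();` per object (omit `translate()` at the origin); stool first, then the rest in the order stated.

stool();
translate([875, 0, 0]) stool();
translate([0, 0, 437]) beam(1140);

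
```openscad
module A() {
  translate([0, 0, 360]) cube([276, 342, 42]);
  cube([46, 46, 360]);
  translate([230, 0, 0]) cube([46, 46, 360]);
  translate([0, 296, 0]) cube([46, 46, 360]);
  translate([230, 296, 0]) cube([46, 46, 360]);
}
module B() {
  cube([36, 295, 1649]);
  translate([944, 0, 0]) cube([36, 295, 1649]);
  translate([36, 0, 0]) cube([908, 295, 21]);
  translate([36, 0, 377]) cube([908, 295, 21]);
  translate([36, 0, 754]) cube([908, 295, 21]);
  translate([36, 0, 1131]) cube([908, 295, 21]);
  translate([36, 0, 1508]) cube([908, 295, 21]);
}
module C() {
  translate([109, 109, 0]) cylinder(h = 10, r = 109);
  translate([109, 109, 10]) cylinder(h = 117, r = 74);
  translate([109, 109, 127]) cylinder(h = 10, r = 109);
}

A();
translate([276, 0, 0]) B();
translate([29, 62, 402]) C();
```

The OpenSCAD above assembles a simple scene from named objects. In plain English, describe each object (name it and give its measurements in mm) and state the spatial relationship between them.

A is a four-legged stool. The seat is 276×342 mm, 42 mm thick, top at z = 402 mm. It stands on four square legs, each 46×46 mm in cross-section, from z = 0 to the seat underside, each flush with a corner of the seat.

B is a bookshelf 980 mm wide overall, 295 mm deep and 1649 mm tall. The two sides are 36 mm thick vertical panels. 5 horizontal shelves of 21 mm thickness span between the inner faces of the sides; the lowest shelf sits on the floor and shelves are stacked with a clear vertical gap of 356 mm between each pair.

C is a spool: two coaxial disc flanges of radius 109 mm and thickness 10 mm, joined by a core cylinder of radius 74 mm and height 117 mm. The lower flange rests on z = 0 and the three cylinders share a vertical axis.

The bookshelf is against the stool's +x side, with their −y faces flush. The spool is on top of the stool, centred.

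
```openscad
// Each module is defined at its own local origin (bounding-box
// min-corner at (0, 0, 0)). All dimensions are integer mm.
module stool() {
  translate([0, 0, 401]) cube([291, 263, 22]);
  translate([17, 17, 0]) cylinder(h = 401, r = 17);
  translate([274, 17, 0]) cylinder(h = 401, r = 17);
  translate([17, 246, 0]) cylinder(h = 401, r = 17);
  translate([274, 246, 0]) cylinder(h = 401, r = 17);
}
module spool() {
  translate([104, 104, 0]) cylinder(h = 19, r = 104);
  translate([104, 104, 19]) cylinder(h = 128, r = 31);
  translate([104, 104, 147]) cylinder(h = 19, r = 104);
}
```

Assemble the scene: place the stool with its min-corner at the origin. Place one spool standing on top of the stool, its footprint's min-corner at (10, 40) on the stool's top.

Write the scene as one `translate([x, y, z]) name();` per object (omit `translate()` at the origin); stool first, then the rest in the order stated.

stool();
translate([10, 40, 423]) spool();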